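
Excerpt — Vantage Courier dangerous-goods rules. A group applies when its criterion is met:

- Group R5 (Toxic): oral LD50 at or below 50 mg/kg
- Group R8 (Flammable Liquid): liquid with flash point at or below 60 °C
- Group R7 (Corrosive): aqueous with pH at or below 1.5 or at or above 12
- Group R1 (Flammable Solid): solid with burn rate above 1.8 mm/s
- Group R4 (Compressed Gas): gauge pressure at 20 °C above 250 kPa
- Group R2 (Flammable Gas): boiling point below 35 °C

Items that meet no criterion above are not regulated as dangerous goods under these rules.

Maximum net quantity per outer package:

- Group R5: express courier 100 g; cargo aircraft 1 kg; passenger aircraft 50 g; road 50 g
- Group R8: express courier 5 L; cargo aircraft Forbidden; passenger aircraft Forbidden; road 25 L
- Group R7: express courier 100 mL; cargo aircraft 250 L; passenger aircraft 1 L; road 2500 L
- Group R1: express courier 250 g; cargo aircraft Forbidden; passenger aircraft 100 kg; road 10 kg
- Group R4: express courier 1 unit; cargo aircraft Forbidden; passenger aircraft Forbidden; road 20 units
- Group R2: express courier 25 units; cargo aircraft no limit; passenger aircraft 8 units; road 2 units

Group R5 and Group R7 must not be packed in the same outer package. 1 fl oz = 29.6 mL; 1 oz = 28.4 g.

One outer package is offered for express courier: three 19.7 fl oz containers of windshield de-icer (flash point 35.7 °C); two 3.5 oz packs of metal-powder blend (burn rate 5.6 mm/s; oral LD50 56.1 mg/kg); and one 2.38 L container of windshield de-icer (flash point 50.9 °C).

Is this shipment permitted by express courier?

Flash point 35.7 °C meets the Group R8 criterion (Flammable Liquid), so the windshield de-icer is Group R8.
Burn rate 5.6 mm/s meets the Group R1 criterion (Flammable Solid), so the metal-powder blend is Group R1.
With flash point 50.9 °C (≤ 60 °C), the windshield de-icer falls in Group R8.
Total Group R8: (three 19.7 fl oz containers = 1749.36 mL) + 2.38 L = 4129.36 mL.
4129.36 mL is within the express courier limit of 5 L for Group R8.
Group R1 quantity: two 3.5 oz packs = 198.8 g.
That is within the Group R1 express courier limit of 250 g.
The segregation rule (Group R5 with Group R7) does not apply to Group R8 with Group R1.
Every hazard group is within its express courier limit and no segregation rule is violated.

Yes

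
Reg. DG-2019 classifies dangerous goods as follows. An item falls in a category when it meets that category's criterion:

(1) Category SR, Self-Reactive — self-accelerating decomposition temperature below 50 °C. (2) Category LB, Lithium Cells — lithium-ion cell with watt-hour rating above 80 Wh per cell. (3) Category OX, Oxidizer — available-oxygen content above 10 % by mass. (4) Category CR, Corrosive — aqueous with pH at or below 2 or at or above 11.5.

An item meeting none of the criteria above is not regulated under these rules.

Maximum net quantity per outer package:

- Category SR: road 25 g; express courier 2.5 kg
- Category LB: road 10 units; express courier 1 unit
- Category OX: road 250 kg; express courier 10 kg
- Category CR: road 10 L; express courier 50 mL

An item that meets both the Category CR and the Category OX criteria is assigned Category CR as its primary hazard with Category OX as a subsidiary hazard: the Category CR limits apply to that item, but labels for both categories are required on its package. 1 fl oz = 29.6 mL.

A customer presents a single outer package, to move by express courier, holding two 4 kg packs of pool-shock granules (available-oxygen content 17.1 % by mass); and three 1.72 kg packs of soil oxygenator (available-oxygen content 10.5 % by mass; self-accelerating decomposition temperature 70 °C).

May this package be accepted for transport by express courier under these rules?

No

Available-oxygen content 17.1 % by mass meets the Category OX criterion (Oxidizer), so the pool-shock granules are Category OX.
Soil oxygenator: available-oxygen content 10.5 % by mass > 10 % by mass → Category OX (Oxidizer).
Total Category OX: (two 4 kg packs = 8 kg) + (three 1.72 kg packs = 5.16 kg) = 13.16 kg.
13.16 kg exceeds the express courier limit of 10 kg for Category OX.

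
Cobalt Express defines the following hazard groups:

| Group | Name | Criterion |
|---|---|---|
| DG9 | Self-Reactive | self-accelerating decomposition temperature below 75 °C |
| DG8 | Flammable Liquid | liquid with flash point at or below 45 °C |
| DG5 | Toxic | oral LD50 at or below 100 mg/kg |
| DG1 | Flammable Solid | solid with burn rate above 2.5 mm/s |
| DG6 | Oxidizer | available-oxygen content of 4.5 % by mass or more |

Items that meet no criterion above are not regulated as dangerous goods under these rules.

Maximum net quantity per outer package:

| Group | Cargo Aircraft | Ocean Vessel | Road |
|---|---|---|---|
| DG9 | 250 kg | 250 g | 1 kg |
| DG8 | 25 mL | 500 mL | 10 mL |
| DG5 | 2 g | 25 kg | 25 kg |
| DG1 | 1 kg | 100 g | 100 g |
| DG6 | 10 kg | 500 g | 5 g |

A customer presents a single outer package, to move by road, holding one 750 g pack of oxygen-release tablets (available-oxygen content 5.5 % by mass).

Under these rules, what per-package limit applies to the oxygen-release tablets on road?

5 g

With available-oxygen content 5.5 % by mass (≥ 4.5 % by mass), the oxygen-release tablets fall in Group DG6.
The road limit for Group DG6 is 5 g.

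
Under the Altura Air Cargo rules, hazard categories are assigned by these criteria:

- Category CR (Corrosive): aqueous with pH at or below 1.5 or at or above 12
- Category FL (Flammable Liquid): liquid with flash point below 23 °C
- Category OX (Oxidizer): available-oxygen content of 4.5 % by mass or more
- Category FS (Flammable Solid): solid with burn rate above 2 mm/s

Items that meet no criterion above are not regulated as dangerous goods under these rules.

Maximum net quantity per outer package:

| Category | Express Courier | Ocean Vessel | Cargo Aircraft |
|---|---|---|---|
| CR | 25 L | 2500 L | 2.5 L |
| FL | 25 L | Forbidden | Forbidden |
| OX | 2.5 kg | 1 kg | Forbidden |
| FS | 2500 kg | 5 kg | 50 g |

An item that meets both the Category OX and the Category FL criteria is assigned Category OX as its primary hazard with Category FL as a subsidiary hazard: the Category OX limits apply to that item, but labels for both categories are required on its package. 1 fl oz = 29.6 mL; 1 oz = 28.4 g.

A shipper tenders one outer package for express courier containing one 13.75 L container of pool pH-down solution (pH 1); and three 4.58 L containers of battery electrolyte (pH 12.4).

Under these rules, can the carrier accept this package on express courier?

The pool pH-down solution has pH 1, which is ≤ 1.5, so it is Category CR (Corrosive).
The battery electrolyte has pH 12.4, which is ≥ 12, so it is Category CR (Corrosive).
Total Category CR: 13.75 L + (three 4.58 L containers = 13.74 L) = 27.49 L.
27.49 L > 25 L (express courier limit, Category CR) — over the limit.

No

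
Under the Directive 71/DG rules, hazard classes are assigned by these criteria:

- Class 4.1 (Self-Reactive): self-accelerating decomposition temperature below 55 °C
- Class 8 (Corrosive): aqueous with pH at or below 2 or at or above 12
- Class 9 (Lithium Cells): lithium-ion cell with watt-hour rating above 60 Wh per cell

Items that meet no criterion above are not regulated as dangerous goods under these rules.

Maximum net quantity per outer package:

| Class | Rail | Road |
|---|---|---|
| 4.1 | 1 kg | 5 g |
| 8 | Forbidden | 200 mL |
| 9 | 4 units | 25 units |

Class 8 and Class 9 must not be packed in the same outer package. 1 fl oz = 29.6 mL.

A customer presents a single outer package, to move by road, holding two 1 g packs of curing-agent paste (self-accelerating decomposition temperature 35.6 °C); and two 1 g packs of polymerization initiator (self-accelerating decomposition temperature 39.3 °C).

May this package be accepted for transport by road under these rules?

Yes

Self-accelerating decomposition temperature 35.6 °C meets the Class 4.1 criterion (Self-Reactive), so the curing-agent paste is Class 4.1.
The polymerization initiator has self-accelerating decomposition temperature 39.3 °C, which is < 55 °C, so it is Class 4.1 (Self-Reactive).
Total Class 4.1: (two 1 g packs = 2 g) + (two 1 g packs = 2 g) = 4 g.
That is within the Class 4.1 road limit of 5 g.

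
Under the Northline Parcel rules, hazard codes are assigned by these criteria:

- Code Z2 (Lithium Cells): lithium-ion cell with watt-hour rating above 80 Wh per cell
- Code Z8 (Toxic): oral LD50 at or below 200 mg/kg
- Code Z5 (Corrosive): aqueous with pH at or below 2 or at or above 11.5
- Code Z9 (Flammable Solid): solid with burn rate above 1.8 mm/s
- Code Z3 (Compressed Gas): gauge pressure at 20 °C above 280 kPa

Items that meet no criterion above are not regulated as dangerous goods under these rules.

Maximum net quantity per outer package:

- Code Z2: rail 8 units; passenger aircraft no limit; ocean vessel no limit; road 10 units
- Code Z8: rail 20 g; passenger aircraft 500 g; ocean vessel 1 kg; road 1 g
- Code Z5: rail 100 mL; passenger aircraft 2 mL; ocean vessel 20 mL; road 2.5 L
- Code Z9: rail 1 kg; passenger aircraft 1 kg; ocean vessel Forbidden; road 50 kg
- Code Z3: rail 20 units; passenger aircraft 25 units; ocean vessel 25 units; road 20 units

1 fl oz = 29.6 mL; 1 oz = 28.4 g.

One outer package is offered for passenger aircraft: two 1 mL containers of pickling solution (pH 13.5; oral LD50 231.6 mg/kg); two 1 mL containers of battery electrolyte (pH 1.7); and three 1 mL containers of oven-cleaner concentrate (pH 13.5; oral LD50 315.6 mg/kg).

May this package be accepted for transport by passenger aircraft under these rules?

No

The pickling solution has pH 13.5, which is ≥ 11.5, so it is Code Z5 (Corrosive).
pH 1.7 meets the Code Z5 criterion (Corrosive), so the battery electrolyte is Code Z5.
With pH 13.5 (≥ 11.5), the oven-cleaner concentrate falls in Code Z5.
Code Z5 net quantity: (two 1 mL containers = 2 mL) + (two 1 mL containers = 2 mL) + (three 1 mL containers = 3 mL) = 7 mL.
7 mL > 2 mL (passenger aircraft limit, Code Z5) — over the limit.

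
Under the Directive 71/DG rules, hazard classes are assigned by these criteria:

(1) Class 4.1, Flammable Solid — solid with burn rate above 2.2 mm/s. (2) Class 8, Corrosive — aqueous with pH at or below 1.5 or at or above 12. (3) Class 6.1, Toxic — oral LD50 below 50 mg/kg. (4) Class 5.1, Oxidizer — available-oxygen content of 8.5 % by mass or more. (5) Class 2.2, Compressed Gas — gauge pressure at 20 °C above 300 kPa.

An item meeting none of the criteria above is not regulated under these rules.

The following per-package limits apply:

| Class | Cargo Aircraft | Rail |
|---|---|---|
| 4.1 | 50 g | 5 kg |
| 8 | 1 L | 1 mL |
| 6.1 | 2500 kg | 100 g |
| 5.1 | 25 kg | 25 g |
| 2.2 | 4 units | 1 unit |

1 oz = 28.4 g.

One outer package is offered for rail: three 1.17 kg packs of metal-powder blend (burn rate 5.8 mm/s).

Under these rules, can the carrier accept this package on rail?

Yes

The metal-powder blend has burn rate 5.8 mm/s, which is > 2.2 mm/s, so it is Class 4.1 (Flammable Solid).
Class 4.1 quantity: three 1.17 kg packs = 3.51 kg.
That is within the Class 4.1 rail limit of 5 kg.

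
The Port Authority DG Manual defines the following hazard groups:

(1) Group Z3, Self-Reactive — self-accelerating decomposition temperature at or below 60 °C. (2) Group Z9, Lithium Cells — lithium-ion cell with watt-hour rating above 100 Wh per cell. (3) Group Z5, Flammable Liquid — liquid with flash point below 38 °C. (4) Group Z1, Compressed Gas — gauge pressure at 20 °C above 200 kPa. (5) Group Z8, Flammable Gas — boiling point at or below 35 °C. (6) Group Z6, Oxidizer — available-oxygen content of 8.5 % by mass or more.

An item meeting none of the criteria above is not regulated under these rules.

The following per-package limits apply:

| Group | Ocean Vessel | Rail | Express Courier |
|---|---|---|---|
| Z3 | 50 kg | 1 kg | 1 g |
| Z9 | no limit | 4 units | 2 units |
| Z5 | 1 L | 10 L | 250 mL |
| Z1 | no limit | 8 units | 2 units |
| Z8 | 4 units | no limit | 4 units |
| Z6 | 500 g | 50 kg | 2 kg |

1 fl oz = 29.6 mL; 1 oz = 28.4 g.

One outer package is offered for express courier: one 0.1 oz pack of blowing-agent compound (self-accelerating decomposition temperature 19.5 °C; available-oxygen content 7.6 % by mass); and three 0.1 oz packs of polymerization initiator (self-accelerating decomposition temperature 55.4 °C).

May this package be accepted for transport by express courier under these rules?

The blowing-agent compound has self-accelerating decomposition temperature 19.5 °C, which is ≤ 60 °C, so it is Group Z3 (Self-Reactive).
Polymerization initiator: self-accelerating decomposition temperature 55.4 °C ≤ 60 °C → Group Z3 (Self-Reactive).
Total Group Z3: (one 0.1 oz pack = 2.84 g) + (three 0.1 oz packs = 8.52 g) = 11.36 g.
That exceeds the Group Z3 express courier limit of 1 g.

No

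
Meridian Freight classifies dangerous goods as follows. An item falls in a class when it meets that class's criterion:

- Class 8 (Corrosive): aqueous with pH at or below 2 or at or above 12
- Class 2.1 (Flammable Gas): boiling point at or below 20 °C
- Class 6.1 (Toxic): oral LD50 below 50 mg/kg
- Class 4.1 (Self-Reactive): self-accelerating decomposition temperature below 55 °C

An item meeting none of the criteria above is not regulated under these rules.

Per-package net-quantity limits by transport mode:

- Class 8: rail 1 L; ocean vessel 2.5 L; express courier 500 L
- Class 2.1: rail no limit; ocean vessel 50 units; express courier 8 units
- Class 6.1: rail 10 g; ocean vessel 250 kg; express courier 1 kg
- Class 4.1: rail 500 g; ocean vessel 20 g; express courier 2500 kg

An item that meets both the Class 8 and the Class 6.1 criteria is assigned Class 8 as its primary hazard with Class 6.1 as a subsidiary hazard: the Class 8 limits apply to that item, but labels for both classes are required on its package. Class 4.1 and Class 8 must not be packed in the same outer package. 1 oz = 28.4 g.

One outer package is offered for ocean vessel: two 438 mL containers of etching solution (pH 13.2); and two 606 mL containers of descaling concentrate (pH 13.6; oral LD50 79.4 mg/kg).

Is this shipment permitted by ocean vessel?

The etching solution has pH 13.2, which is ≥ 12, so it is Class 8 (Corrosive).
pH 13.6 meets the Class 8 criterion (Corrosive), so the descaling concentrate is Class 8.
Total Class 8: (two 438 mL containers = 876 mL) + (two 606 mL containers = 1.212 L) = 2.088 L.
That is within the Class 8 ocean vessel limit of 2.5 L.

Yes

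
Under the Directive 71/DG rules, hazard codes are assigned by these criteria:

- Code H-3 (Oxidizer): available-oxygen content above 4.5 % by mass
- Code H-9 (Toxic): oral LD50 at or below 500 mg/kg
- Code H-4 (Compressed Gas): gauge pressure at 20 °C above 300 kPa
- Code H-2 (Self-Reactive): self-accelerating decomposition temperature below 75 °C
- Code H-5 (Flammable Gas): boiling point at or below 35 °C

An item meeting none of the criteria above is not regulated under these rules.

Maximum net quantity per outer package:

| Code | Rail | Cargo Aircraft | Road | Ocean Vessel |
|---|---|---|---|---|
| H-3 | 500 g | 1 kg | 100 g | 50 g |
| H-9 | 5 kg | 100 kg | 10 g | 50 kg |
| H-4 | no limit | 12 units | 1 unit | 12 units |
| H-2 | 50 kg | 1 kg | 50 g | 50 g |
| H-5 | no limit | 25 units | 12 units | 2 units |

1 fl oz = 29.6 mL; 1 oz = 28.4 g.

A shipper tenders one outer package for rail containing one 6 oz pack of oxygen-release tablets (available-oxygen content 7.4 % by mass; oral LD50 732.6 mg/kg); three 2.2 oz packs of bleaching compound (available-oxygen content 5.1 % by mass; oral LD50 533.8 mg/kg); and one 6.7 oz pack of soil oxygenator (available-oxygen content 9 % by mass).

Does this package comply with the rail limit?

Available-oxygen content 7.4 % by mass meets the Code H-3 criterion (Oxidizer), so the oxygen-release tablets are Code H-3.
Bleaching compound: available-oxygen content 5.1 % by mass > 4.5 % by mass → Code H-3 (Oxidizer).
With available-oxygen content 9 % by mass (> 4.5 % by mass), the soil oxygenator falls in Code H-3.
Total Code H-3: (one 6 oz pack = 170.4 g) + (three 2.2 oz packs = 187.44 g) + (one 6.7 oz pack = 190.28 g) = 548.12 g.
That exceeds the Code H-3 rail limit of 500 g.

No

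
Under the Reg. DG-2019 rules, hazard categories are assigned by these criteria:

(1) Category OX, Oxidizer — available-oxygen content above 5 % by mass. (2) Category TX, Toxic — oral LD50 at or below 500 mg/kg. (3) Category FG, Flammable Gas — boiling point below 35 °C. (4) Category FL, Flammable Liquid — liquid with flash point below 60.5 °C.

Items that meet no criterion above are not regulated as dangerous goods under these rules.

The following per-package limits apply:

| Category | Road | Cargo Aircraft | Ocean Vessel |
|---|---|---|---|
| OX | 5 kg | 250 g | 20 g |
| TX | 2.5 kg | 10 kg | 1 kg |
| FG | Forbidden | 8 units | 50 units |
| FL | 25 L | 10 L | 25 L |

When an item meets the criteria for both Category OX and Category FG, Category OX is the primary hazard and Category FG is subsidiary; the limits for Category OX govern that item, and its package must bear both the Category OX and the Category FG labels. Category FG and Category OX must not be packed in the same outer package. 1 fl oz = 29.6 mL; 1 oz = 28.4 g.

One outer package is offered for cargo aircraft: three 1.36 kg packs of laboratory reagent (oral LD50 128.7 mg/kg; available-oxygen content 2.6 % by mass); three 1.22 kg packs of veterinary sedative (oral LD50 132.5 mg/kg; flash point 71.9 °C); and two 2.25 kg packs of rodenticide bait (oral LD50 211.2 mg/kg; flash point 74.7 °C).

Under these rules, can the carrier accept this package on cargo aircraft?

No

Oral LD50 128.7 mg/kg meets the Category TX criterion (Toxic), so the laboratory reagent is Category TX.
Veterinary sedative: oral LD50 132.5 mg/kg ≤ 500 mg/kg → Category TX (Toxic).
Oral LD50 211.2 mg/kg meets the Category TX criterion (Toxic), so the rodenticide bait is Category TX.
Category TX net quantity: (three 1.36 kg packs = 4.08 kg) + (three 1.22 kg packs = 3.66 kg) + (two 2.25 kg packs = 4.5 kg) = 12.24 kg.
12.24 kg > 10 kg (cargo aircraft limit, Category TX) — over the limit.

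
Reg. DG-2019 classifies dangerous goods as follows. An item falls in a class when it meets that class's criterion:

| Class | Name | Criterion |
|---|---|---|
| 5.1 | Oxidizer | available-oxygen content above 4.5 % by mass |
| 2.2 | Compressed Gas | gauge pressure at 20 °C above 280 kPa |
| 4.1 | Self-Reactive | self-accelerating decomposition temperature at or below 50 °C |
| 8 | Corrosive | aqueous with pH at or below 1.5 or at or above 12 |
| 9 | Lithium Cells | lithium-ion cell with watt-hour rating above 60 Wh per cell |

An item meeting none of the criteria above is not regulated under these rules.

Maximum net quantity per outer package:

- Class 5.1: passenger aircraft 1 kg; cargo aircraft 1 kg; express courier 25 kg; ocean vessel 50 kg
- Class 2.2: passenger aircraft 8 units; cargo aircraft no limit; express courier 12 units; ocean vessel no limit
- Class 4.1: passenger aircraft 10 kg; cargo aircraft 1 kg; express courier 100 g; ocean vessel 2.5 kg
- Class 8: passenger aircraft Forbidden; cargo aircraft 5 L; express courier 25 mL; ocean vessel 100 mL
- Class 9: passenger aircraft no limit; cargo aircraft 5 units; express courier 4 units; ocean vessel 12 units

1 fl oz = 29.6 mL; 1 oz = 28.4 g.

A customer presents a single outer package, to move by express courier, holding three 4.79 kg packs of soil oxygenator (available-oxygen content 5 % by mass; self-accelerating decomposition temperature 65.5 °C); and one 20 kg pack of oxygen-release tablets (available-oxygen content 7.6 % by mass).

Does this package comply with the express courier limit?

No

Available-oxygen content 5 % by mass meets the Class 5.1 criterion (Oxidizer), so the soil oxygenator is Class 5.1.
Available-oxygen content 7.6 % by mass meets the Class 5.1 criterion (Oxidizer), so the oxygen-release tablets are Class 5.1.
Class 5.1 net quantity: (three 4.79 kg packs = 14.37 kg) + 20 kg = 34.37 kg.
34.37 kg > 25 kg (express courier limit, Class 5.1) — over the limit.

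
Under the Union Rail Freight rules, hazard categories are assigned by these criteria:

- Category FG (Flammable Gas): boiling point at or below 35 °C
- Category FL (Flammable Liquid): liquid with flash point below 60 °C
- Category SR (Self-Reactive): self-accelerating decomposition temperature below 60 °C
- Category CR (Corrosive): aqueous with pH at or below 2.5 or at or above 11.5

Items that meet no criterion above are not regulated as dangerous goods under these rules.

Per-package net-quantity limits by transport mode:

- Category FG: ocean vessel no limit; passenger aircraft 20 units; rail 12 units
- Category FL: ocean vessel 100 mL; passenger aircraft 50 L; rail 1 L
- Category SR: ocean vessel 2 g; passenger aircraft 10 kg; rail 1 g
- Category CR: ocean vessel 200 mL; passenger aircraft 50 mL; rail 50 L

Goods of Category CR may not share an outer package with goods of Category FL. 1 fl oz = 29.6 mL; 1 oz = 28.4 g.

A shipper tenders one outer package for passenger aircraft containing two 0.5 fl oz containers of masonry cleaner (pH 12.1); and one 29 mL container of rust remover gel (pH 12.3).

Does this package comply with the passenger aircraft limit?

No

With pH 12.1 (≥ 11.5), the masonry cleaner falls in Category CR.
With pH 12.3 (≥ 11.5), the rust remover gel falls in Category CR.
Total Category CR: (two 0.5 fl oz containers = 29.6 mL) + 29 mL = 58.6 mL.
That exceeds the Category CR passenger aircraft limit of 50 mL.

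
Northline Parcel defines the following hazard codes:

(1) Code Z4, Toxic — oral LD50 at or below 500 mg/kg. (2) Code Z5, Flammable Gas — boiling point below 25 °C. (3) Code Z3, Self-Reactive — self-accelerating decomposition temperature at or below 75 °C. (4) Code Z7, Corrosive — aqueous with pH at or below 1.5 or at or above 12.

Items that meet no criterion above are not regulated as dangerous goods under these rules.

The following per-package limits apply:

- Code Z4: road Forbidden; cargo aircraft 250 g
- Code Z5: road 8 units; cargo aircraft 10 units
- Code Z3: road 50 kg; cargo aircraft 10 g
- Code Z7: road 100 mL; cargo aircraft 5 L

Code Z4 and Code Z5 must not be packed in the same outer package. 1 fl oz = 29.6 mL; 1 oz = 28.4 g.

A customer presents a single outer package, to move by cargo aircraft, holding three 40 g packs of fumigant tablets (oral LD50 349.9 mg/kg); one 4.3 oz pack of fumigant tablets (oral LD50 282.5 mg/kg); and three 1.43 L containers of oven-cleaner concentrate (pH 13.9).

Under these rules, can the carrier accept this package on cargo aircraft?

Yes

Fumigant tablets: oral LD50 349.9 mg/kg ≤ 500 mg/kg → Code Z4 (Toxic).
Fumigant tablets: oral LD50 282.5 mg/kg ≤ 500 mg/kg → Code Z4 (Toxic).
Oven-cleaner concentrate: pH 13.9 ≥ 12 → Code Z7 (Corrosive).
Total Code Z4: (three 40 g packs = 120 g) + (one 4.3 oz pack = 122.12 g) = 242.12 g.
That is within the Code Z4 cargo aircraft limit of 250 g.
Code Z7 quantity: three 1.43 L containers = 4.29 L.
4.29 L is within the cargo aircraft limit of 5 L for Code Z7.
The segregation rule (Code Z4 with Code Z5) does not apply to Code Z4 with Code Z7.
Every hazard code is within its cargo aircraft limit and no segregation rule is violated.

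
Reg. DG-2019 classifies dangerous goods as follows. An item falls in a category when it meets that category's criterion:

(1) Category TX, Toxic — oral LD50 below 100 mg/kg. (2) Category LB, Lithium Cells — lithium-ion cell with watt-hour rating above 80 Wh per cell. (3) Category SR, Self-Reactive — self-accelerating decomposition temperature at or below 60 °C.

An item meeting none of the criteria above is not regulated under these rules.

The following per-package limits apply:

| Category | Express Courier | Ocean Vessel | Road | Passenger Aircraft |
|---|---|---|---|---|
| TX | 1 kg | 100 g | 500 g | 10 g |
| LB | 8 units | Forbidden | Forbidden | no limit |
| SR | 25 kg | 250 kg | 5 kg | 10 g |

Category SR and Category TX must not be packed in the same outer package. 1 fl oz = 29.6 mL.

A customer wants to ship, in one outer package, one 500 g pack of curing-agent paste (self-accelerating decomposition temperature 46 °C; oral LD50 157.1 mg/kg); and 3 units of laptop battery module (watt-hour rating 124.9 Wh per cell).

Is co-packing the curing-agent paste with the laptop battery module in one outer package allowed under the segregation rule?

Yes

With self-accelerating decomposition temperature 46 °C (≤ 60 °C), the curing-agent paste falls in Category SR.
Watt-hour rating 124.9 Wh per cell meets the Category LB criterion (Lithium Cells), so the laptop battery module is Category LB.
No segregation rule bars Category SR with Category LB.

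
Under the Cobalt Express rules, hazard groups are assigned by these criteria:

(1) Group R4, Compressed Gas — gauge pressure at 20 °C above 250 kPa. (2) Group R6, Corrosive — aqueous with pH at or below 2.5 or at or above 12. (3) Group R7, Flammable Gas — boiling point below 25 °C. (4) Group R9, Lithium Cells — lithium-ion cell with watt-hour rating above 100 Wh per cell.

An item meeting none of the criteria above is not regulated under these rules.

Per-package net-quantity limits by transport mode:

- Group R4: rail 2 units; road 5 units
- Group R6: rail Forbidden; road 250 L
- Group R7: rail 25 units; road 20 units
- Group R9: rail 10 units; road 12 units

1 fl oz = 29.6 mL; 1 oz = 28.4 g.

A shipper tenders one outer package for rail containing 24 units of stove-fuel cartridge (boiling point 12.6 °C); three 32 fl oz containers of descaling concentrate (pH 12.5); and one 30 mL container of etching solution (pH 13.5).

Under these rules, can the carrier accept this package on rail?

Stove-fuel cartridge: boiling point 12.6 °C < 25 °C → Group R7 (Flammable Gas).
The descaling concentrate has pH 12.5, which is ≥ 12, so it is Group R6 (Corrosive).
With pH 13.5 (≥ 12), the etching solution falls in Group R6.
Group R6 net quantity: (three 32 fl oz containers = 2841.6 mL) + 30 mL = 2871.6 mL.
Group R6 is Forbidden by rail.
Group R7 quantity: 24 units.
24 units is within the rail limit of 25 units for Group R7.

No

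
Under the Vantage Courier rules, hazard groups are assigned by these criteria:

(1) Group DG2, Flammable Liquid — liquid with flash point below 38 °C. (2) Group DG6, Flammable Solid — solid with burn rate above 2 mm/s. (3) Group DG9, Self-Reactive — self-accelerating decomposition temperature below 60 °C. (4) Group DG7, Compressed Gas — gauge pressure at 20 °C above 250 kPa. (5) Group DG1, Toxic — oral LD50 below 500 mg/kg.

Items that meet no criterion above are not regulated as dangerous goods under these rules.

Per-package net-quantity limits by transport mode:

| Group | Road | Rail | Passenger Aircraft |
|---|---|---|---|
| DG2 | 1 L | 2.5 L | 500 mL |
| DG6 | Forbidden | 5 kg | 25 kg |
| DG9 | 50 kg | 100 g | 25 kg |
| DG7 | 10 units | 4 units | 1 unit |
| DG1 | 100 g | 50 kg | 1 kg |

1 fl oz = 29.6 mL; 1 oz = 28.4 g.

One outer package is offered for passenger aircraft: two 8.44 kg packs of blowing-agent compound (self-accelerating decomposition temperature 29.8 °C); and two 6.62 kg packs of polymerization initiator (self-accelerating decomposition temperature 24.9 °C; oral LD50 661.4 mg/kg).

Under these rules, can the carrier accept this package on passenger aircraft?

No

With self-accelerating decomposition temperature 29.8 °C (< 60 °C), the blowing-agent compound falls in Group DG9.
Self-accelerating decomposition temperature 24.9 °C meets the Group DG9 criterion (Self-Reactive), so the polymerization initiator is Group DG9.
Total Group DG9: (two 8.44 kg packs = 16.88 kg) + (two 6.62 kg packs = 13.24 kg) = 30.12 kg.
That exceeds the Group DG9 passenger aircraft limit of 25 kg.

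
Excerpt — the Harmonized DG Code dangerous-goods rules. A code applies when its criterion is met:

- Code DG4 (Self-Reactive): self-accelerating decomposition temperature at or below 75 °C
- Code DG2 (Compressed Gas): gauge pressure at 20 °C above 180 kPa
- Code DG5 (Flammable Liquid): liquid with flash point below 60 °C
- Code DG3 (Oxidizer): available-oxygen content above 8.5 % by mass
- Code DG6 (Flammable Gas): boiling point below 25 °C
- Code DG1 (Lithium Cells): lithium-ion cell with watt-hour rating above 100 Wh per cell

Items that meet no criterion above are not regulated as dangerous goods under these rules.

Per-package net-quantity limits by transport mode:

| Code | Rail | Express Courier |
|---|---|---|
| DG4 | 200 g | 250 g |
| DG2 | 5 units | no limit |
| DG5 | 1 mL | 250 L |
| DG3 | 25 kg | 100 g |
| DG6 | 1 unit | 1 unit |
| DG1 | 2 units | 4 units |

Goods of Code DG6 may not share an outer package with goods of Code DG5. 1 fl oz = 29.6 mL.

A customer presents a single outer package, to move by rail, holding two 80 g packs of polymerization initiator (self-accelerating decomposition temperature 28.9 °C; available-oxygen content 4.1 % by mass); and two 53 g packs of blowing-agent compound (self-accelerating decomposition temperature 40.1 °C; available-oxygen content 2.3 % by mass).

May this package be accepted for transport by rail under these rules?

No

Self-accelerating decomposition temperature 28.9 °C meets the Code DG4 criterion (Self-Reactive), so the polymerization initiator is Code DG4.
Blowing-agent compound: self-accelerating decomposition temperature 40.1 °C ≤ 75 °C → Code DG4 (Self-Reactive).
Total Code DG4: (two 80 g packs = 160 g) + (two 53 g packs = 106 g) = 266 g.
That exceeds the Code DG4 rail limit of 200 g.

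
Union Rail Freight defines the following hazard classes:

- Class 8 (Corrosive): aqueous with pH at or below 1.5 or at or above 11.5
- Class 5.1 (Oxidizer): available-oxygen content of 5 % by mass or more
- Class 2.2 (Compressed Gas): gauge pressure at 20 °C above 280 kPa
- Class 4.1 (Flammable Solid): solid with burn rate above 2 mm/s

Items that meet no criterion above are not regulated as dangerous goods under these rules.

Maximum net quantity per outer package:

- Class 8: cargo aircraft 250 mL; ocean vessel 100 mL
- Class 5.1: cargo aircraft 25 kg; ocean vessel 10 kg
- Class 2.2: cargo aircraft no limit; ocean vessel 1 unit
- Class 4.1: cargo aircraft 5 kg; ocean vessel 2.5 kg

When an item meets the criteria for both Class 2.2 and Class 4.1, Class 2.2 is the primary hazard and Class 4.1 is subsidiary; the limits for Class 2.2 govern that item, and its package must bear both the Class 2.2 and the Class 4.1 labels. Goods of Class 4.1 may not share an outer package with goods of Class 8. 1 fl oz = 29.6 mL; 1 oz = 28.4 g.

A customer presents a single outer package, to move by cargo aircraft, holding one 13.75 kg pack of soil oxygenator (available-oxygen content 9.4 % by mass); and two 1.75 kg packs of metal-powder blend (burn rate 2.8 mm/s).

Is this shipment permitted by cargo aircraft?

Yes

With available-oxygen content 9.4 % by mass (≥ 5 % by mass), the soil oxygenator falls in Class 5.1.
With burn rate 2.8 mm/s (> 2 mm/s), the metal-powder blend falls in Class 4.1.
Class 4.1 quantity: two 1.75 kg packs = 3.5 kg.
3.5 kg ≤ 5 kg (cargo aircraft limit, Class 4.1) — within limit.
Class 5.1 quantity: 13.75 kg.
That is within the Class 5.1 cargo aircraft limit of 25 kg.
The segregation rule (Class 4.1 with Class 8) does not apply to Class 4.1 with Class 5.1.
Every hazard class is within its cargo aircraft limit and no segregation rule is violated.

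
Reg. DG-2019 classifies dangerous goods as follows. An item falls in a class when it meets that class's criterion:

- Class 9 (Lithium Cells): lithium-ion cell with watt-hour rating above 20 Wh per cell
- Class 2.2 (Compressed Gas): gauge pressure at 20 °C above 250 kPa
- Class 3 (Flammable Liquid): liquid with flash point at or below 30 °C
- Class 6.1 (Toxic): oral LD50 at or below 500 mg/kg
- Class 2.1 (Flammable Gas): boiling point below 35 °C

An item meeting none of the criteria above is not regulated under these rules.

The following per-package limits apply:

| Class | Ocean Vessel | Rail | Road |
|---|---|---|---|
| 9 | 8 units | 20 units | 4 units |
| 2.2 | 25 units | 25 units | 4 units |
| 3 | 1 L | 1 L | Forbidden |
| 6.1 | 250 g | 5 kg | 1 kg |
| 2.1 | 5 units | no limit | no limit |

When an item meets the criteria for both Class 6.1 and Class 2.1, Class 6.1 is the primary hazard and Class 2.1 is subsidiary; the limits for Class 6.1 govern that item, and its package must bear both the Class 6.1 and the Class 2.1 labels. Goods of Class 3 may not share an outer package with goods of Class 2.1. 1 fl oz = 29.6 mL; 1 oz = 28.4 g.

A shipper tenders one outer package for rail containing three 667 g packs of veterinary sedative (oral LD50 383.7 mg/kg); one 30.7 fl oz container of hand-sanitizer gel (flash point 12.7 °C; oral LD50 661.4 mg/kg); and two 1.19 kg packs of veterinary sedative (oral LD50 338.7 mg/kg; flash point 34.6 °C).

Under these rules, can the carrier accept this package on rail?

Yes

With oral LD50 383.7 mg/kg (≤ 500 mg/kg), the veterinary sedative falls in Class 6.1.
Hand-sanitizer gel: flash point 12.7 °C ≤ 30 °C → Class 3 (Flammable Liquid).
Oral LD50 338.7 mg/kg meets the Class 6.1 criterion (Toxic), so the veterinary sedative is Class 6.1.
Class 3 quantity: one 30.7 fl oz container = 908.72 mL.
908.72 mL ≤ 1 L (rail limit, Class 3) — within limit.
Class 6.1 net quantity: (three 667 g packs = 2.001 kg) + (two 1.19 kg packs = 2.38 kg) = 4.381 kg.
4.381 kg ≤ 5 kg (rail limit, Class 6.1) — within limit.
The segregation rule (Class 3 with Class 2.1) does not apply to Class 3 with Class 6.1.
Every hazard class is within its rail limit and no segregation rule is violated.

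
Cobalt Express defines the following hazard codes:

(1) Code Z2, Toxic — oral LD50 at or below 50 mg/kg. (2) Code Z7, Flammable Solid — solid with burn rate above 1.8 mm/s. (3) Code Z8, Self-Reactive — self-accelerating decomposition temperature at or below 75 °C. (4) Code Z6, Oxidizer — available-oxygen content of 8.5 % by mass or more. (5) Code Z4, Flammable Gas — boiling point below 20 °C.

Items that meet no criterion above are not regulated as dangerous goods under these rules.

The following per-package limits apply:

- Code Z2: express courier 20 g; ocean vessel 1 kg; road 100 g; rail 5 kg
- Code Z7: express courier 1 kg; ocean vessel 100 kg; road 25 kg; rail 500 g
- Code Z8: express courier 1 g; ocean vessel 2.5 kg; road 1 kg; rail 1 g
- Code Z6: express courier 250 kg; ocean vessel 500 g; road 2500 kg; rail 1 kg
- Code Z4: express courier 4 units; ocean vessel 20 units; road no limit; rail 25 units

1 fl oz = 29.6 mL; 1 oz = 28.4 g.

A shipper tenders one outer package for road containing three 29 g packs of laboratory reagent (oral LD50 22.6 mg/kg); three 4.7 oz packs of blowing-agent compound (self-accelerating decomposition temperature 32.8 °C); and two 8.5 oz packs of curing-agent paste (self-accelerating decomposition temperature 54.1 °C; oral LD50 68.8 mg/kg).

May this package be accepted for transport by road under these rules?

Yes

The laboratory reagent has oral LD50 22.6 mg/kg, which is ≤ 50 mg/kg, so it is Code Z2 (Toxic).
With self-accelerating decomposition temperature 32.8 °C (≤ 75 °C), the blowing-agent compound falls in Code Z8.
Curing-agent paste: self-accelerating decomposition temperature 54.1 °C ≤ 75 °C → Code Z8 (Self-Reactive).
Total Code Z8: (three 4.7 oz packs = 400.44 g) + (two 8.5 oz packs = 482.8 g) = 883.24 g.
883.24 g ≤ 1 kg (road limit, Code Z8) — within limit.
Code Z2 quantity: three 29 g packs = 87 g.
87 g is within the road limit of 100 g for Code Z2.
Every hazard code is within its road limit and no segregation rule is violated.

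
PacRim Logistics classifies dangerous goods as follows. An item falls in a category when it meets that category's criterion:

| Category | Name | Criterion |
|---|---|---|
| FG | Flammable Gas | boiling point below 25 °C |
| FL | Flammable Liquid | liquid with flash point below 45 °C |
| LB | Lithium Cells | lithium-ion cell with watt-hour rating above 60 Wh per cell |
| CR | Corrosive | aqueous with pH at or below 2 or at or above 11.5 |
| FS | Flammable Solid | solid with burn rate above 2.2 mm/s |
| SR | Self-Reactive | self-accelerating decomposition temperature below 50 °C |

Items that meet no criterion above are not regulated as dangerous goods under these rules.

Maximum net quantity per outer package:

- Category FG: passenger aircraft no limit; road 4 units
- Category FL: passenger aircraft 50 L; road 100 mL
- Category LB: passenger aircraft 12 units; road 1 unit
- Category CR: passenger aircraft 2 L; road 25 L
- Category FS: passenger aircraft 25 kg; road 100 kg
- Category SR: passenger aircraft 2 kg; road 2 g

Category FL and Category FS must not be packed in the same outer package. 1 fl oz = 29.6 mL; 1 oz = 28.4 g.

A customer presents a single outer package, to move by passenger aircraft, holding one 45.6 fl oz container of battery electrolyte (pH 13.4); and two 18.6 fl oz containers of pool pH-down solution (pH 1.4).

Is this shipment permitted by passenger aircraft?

pH 13.4 meets the Category CR criterion (Corrosive), so the battery electrolyte is Category CR.
pH 1.4 meets the Category CR criterion (Corrosive), so the pool pH-down solution is Category CR.
Category CR net quantity: (one 45.6 fl oz container = 1349.76 mL) + (two 18.6 fl oz containers = 1101.12 mL) = 2450.88 mL.
2450.88 mL exceeds the passenger aircraft limit of 2 L for Category CR.

No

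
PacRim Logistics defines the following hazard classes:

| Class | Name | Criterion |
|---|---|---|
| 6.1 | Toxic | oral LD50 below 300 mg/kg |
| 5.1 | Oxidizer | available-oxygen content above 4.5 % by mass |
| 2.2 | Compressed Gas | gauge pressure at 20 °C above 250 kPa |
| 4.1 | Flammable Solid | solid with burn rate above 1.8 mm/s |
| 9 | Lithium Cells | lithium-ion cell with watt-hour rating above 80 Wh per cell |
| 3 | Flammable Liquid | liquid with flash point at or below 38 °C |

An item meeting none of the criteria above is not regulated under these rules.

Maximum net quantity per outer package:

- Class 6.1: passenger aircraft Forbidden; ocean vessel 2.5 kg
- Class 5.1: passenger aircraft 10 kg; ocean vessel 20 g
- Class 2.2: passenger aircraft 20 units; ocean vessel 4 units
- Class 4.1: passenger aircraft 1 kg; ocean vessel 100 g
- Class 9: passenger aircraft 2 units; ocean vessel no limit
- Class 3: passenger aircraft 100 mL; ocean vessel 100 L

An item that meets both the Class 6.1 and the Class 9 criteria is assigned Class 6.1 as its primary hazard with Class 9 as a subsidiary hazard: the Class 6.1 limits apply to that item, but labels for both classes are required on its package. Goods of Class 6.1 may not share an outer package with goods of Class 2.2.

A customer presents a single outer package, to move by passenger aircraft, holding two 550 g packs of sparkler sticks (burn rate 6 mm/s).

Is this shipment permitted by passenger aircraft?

No

With burn rate 6 mm/s (> 1.8 mm/s), the sparkler sticks fall in Class 4.1.
Class 4.1 quantity: two 550 g packs = 1.1 kg.
1.1 kg exceeds the passenger aircraft limit of 1 kg for Class 4.1.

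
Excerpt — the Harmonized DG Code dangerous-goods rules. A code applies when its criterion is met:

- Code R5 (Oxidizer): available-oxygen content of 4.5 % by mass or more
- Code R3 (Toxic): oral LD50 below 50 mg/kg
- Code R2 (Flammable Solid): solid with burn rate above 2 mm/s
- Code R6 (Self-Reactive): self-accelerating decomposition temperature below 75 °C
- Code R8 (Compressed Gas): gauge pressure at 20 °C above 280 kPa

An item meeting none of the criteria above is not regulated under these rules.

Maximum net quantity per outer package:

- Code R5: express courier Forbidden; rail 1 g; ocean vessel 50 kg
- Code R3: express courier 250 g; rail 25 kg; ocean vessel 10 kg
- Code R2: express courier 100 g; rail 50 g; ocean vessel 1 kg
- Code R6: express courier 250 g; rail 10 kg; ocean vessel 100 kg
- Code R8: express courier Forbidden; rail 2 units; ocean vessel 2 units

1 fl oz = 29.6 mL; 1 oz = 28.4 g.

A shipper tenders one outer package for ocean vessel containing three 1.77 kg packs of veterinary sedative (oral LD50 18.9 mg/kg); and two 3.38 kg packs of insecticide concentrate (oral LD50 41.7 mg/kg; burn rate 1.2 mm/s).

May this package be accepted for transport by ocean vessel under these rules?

The veterinary sedative has oral LD50 18.9 mg/kg, which is < 50 mg/kg, so it is Code R3 (Toxic).
Insecticide concentrate: oral LD50 41.7 mg/kg < 50 mg/kg → Code R3 (Toxic).
Code R3 net quantity: (three 1.77 kg packs = 5.31 kg) + (two 3.38 kg packs = 6.76 kg) = 12.07 kg.
That exceeds the Code R3 ocean vessel limit of 10 kg.

No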